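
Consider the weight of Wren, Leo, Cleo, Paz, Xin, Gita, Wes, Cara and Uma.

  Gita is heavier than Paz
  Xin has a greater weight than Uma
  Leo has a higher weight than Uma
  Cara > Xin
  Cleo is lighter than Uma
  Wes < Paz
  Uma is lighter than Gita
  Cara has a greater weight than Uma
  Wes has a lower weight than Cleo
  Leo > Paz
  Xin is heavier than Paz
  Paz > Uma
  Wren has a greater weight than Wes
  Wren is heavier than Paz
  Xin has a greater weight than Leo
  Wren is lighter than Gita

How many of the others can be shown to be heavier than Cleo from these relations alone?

Directly above Cleo: Uma.
One step further: Paz, Leo, Xin, Cara, Gita (6 so far).
One step further: Wren (7 so far).
Nothing else is reachable above Cleo; 7 in all.

7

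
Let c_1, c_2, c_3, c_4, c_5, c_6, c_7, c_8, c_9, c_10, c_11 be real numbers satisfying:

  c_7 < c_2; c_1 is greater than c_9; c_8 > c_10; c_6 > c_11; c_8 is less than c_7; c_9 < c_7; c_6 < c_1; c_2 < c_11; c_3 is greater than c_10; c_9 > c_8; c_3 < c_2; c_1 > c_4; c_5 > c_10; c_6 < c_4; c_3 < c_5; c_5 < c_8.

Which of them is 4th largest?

Piecing the relations together gives one ordering: c_10 < c_3 < c_5 < c_8 < c_9 < c_7 < c_2 < c_11 < c_6 < c_4 < c_1.
The 4th largest is c_11.

c_11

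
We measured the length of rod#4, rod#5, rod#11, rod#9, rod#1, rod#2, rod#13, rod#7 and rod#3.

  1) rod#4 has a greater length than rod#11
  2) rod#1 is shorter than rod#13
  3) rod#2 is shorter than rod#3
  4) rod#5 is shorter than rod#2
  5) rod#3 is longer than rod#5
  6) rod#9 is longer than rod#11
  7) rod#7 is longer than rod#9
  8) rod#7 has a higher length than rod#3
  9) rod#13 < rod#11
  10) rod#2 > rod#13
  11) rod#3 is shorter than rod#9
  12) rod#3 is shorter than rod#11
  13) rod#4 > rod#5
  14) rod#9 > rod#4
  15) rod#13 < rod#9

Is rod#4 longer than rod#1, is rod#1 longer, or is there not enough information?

Chaining the given relations: rod#1 < rod#13 < rod#2 < rod#3 < rod#11 < rod#4.
So rod#4 is longer.

rod#4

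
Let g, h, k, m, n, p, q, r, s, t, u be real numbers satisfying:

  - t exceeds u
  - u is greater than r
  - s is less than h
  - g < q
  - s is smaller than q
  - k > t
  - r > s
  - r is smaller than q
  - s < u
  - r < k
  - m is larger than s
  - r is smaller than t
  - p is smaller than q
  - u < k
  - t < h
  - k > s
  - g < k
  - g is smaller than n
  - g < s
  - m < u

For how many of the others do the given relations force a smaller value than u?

4

Directly below u: s, r, m.
One step further: g (4 so far).
Nothing else is reachable below u; 4 in all.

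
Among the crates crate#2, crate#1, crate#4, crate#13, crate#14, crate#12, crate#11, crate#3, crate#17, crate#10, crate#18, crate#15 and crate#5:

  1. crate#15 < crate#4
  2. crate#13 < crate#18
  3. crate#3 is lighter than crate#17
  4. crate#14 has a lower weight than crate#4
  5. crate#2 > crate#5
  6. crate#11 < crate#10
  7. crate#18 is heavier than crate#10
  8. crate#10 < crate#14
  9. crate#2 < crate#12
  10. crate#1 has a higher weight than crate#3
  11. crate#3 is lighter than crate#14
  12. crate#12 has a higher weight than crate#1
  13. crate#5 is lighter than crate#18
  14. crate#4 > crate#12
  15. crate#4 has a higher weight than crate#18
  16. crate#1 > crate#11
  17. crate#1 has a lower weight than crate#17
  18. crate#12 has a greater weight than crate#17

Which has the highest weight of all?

crate#4

crate#11 is not greatest since crate#11 < crate#1; crate#3 is not greatest since crate#3 < crate#14; crate#13 is not greatest since crate#13 < crate#18; crate#10 is not greatest since crate#10 < crate#18; crate#15 is not greatest since crate#15 < crate#4; crate#14 is not greatest since crate#14 < crate#4; crate#5 is not greatest since crate#5 < crate#18; crate#1 is not greatest since crate#1 < crate#17; crate#18 is not greatest since crate#18 < crate#4; crate#2 is not greatest since crate#2 < crate#12; crate#17 is not greatest since crate#17 < crate#12; crate#12 is not greatest since crate#12 < crate#4.
Only crate#4 has nothing above it, so crate#4 is the highest weight.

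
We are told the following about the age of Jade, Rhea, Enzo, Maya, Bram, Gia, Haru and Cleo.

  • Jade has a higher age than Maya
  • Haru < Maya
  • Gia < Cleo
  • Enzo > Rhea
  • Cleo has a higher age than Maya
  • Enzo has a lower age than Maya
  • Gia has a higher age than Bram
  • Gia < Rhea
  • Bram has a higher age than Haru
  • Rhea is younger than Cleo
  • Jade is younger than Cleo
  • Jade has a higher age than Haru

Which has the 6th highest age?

Gia

The consecutive relations fix a unique order: Haru < Bram < Gia < Rhea < Enzo < Maya < Jade < Cleo.
Counting 6 from the largest end gives Gia.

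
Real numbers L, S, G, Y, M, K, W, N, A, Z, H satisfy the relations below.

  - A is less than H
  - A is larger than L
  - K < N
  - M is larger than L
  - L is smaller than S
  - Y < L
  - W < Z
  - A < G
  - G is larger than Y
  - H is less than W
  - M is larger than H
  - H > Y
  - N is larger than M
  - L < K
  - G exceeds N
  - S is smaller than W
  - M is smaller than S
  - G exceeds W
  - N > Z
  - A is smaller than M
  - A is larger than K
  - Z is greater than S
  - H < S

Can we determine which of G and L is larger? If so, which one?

G

Link the given pairs in sequence: L < K; K < A; A < H; H < M; M < S; S < W; W < Z; Z < N; N < G.
Chaining these gives L < K < A < H < M < S < W < Z < N < G.
So G is larger.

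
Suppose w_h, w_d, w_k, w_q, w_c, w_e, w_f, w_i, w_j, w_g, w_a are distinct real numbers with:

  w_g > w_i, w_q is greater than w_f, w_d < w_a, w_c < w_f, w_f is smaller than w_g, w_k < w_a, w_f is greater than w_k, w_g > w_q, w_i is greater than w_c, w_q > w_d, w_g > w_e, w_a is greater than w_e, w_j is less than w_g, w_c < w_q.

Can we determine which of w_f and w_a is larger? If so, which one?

Following every chain through w_f: above w_f we get w_q, w_g; below w_f we get w_k, w_c.
w_a is not reached, and no chain runs the other way from w_a to w_f.
So the given relations leave the order of w_f and w_a undetermined.

undetermined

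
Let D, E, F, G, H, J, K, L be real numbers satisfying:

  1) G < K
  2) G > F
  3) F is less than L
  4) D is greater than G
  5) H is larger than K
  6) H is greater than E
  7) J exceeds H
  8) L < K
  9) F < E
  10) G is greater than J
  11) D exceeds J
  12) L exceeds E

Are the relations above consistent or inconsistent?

We have G < K stated directly, yet also K < H < J < G by chaining the others — so K < G. Contradiction.

inconsistent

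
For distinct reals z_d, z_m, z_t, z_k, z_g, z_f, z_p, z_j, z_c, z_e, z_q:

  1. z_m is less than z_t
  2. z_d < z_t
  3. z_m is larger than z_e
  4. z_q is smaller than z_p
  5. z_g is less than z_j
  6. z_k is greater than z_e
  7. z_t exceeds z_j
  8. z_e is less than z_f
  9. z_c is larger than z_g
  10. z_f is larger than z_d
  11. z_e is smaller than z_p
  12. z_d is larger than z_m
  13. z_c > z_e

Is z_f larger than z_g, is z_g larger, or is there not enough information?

undetermined

Following every chain through z_g: above z_g we get z_c, z_j, z_t.
z_f is not reached, and no chain runs the other way from z_f to z_g.
So the given relations leave the order of z_g and z_f undetermined.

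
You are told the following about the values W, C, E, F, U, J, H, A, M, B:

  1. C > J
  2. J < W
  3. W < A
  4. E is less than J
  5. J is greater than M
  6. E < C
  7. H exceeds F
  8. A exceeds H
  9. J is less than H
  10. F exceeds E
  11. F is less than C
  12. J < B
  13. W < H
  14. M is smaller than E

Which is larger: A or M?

M < E < J < W < H < A, by transitivity through E, J, W, H.
So M < A; A is the larger of the two.

A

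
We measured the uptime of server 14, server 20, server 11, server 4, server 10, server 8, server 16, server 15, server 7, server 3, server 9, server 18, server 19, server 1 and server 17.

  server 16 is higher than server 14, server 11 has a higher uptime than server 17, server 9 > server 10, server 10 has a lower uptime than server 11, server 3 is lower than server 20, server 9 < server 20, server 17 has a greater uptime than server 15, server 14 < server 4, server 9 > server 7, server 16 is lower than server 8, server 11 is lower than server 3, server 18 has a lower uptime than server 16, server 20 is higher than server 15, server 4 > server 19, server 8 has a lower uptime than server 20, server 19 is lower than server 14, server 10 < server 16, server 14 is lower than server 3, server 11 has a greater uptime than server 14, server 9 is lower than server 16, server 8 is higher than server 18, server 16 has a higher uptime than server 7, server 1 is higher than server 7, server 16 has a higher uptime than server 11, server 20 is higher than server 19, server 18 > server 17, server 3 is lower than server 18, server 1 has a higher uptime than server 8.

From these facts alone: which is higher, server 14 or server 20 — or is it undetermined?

server 14 < server 11 and server 11 < server 3 give server 14 < server 3.
With server 3 < server 18: server 14 < server 11 < server 3 < server 18.
With server 18 < server 16: server 14 < server 11 < server 3 < server 18 < server 16.
With server 16 < server 8: server 14 < server 11 < server 3 < server 18 < server 16 < server 8.
Then server 8 < server 20 extends the chain to server 20.
So server 20 is higher.

server 20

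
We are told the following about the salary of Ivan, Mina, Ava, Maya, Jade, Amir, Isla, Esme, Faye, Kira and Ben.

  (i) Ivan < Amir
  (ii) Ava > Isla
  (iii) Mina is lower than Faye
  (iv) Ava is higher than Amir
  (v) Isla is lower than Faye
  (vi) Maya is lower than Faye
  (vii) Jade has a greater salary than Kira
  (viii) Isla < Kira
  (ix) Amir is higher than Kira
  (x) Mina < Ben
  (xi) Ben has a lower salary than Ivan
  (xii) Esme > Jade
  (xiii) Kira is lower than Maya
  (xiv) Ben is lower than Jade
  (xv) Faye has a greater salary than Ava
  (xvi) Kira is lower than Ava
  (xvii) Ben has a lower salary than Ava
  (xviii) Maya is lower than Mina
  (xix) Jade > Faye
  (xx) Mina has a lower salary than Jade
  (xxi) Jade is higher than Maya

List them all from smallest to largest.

Isla < Kira < Maya < Mina < Ben < Ivan < Amir < Ava < Faye < Jade < Esme

Each adjacent pair is fixed by a given relation: Isla < Kira; Kira < Maya; Maya < Mina; Mina < Ben; Ben < Ivan; Ivan < Amir; Amir < Ava; Ava < Faye; Faye < Jade; Jade < Esme. Chaining them end to end gives the full order.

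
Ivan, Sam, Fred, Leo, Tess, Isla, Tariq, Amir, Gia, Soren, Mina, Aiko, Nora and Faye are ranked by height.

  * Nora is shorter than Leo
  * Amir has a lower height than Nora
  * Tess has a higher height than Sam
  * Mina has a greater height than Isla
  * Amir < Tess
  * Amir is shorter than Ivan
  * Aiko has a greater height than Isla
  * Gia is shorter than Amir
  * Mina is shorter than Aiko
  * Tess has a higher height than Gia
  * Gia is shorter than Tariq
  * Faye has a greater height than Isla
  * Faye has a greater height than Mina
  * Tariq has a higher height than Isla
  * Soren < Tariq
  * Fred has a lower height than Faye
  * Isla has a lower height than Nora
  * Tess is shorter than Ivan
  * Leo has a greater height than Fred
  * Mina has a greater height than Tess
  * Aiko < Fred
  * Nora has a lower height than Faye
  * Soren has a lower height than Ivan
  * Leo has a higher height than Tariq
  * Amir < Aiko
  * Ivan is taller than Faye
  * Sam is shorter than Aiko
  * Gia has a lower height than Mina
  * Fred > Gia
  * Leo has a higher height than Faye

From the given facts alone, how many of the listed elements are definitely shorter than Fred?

Directly below Fred: Gia, Aiko.
One step further: Sam, Amir, Isla, Mina (6 so far).
One step further: Tess (7 so far).
No other element is forced below Fred by the given relations, so the count is 7.

7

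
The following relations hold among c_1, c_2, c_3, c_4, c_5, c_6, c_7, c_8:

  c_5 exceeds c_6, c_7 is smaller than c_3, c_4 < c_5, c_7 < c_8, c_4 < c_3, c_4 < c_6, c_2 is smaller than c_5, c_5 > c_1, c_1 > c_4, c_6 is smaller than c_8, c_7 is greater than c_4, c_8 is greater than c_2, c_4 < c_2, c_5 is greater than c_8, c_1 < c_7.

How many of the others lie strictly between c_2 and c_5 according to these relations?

1

The relations place c_2 below c_5. An element lies strictly between them when it is forced above c_2 and also forced below c_5.
Above c_2: {c_8}. Below c_5: {c_4, c_6, c_1, c_7, c_8}.
Intersection: {c_8} — 1.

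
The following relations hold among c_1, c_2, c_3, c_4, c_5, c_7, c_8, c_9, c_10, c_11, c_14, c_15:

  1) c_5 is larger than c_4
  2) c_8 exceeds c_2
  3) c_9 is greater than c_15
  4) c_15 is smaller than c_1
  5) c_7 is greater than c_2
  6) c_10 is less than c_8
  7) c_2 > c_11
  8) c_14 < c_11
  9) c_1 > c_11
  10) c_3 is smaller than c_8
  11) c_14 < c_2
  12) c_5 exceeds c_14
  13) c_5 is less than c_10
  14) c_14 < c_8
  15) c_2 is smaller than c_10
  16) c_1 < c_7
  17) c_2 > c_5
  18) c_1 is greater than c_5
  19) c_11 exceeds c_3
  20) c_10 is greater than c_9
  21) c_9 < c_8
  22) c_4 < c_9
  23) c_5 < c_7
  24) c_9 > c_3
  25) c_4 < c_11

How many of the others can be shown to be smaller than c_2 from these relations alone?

5

The elements the relations force below c_2 are c_14, c_3, c_4, c_5, c_11 — no chain reaches any other.
That is 5.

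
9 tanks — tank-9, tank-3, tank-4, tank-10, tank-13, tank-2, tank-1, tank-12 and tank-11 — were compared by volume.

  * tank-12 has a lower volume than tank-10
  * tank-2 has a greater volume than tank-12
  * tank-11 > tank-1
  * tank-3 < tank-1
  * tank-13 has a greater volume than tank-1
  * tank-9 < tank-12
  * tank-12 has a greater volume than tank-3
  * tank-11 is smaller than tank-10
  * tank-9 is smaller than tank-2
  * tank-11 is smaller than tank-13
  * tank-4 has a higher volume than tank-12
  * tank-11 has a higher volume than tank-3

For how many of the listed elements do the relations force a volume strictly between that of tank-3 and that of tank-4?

The relations place tank-3 below tank-4. An element lies strictly between them when it is forced above tank-3 and also forced below tank-4.
Above tank-3: {tank-1, tank-11, tank-12, tank-13, tank-10, tank-2}. Below tank-4: {tank-9, tank-12}.
Intersection: {tank-12} — 1.

1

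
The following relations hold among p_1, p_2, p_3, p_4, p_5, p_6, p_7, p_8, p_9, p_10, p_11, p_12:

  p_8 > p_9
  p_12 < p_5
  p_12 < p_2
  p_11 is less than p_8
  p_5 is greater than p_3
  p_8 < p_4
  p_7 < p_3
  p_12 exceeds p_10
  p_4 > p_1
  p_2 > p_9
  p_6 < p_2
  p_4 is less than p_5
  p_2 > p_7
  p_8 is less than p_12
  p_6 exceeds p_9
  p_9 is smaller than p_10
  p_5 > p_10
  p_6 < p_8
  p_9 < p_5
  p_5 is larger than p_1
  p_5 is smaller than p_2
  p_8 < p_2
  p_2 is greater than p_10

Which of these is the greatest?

p_2

Chaining downward from p_2: directly below it, p_7, p_9, p_10, p_6, p_8, p_12, p_5; then p_1, p_11, p_3, p_4.
That covers every other element, and nothing is given above p_2, so p_2 is the greatest.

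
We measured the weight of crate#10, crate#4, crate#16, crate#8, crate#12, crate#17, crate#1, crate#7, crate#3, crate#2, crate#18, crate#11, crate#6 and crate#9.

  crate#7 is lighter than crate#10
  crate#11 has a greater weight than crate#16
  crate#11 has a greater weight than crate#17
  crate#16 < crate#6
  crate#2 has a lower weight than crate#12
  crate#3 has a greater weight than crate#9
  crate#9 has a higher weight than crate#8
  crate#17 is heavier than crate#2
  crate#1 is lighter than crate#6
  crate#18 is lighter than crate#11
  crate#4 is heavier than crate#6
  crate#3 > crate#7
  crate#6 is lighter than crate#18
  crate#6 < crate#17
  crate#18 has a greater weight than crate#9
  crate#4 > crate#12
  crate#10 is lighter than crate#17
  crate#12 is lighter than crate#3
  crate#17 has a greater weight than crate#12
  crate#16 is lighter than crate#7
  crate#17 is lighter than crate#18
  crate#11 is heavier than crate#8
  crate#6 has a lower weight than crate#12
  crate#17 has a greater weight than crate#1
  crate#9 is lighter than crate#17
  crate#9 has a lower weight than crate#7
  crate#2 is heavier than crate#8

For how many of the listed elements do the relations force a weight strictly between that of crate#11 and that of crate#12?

The relations place crate#12 below crate#11. An element lies strictly between them when it is forced above crate#12 and also forced below crate#11.
Above crate#12: {crate#4, crate#17, crate#18, crate#3}. Below crate#11: {crate#16, crate#1, crate#8, crate#2, crate#6, crate#9, crate#7, crate#10, crate#17, crate#18}.
Intersection: {crate#17, crate#18} — 2.

2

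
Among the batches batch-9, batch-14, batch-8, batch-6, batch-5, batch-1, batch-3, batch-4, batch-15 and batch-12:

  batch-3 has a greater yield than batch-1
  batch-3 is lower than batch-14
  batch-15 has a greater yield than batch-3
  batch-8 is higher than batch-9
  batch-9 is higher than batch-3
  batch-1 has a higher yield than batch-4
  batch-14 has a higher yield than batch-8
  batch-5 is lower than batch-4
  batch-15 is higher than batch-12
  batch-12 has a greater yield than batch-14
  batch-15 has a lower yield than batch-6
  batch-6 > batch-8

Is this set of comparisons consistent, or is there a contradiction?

consistent

The single ordering batch-5 < batch-4 < batch-1 < batch-3 < batch-9 < batch-8 < batch-14 < batch-12 < batch-15 < batch-6 satisfies every listed relation, so no contradiction arises.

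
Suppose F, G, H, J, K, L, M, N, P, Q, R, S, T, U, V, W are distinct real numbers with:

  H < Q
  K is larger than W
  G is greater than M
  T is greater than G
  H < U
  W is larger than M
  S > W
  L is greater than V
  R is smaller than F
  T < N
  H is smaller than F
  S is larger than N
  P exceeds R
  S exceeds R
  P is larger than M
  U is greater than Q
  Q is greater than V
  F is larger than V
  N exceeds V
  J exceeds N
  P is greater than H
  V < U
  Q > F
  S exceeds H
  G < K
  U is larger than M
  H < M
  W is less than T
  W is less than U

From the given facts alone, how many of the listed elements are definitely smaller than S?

The elements the relations force below S are H, R, V, M, W, G, T, N — no chain reaches any other.
That is 8.

8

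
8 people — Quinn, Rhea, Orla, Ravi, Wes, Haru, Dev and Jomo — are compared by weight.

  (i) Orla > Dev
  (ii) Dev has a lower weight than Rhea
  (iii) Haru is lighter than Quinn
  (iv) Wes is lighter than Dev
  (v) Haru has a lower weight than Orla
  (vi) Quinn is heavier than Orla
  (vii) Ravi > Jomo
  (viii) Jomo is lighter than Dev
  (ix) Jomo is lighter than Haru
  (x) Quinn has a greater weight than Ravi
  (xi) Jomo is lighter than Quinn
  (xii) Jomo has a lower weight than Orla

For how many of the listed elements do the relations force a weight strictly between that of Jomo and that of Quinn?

4

The relations place Jomo below Quinn. An element lies strictly between them when it is forced above Jomo and also forced below Quinn.
Above Jomo: {Dev, Haru, Rhea, Orla, Ravi}. Below Quinn: {Wes, Dev, Haru, Orla, Ravi}.
Intersection: {Dev, Haru, Orla, Ravi} — 4.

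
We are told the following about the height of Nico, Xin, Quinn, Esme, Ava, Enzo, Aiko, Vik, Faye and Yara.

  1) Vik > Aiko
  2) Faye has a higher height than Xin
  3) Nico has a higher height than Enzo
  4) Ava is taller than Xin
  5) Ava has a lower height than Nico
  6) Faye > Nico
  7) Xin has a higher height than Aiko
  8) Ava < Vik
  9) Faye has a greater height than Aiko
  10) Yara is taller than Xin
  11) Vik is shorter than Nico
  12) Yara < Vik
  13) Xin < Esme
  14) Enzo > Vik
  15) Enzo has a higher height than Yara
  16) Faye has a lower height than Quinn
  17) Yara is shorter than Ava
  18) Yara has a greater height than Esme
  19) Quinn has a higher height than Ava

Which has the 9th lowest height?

The consecutive relations fix a unique order: Aiko < Xin < Esme < Yara < Ava < Vik < Enzo < Nico < Faye < Quinn.
Counting 9 from the smallest end gives Faye.

Faye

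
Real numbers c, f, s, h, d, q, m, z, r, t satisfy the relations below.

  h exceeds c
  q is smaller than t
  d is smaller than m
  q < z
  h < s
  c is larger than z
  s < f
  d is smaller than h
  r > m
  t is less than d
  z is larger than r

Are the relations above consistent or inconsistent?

The single ordering q < t < d < m < r < z < c < h < s < f satisfies every listed relation, so no contradiction arises.

consistent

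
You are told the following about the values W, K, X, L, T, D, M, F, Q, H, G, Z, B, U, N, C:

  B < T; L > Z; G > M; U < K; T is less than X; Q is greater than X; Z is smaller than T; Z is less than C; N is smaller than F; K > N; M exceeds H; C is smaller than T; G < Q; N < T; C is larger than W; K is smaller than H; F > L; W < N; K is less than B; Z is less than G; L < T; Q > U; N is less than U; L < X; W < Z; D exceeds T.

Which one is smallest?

W

Z is not least since W < Z; C is not least since W < C; N is not least since W < N; U is not least since N < U; K is not least since U < K; H is not least since K < H; M is not least since H < M; L is not least since Z < L; F is not least since L < F; B is not least since K < B; T is not least since C < T; X is not least since L < X; D is not least since T < D; G is not least since Z < G; Q is not least since U < Q.
Only W has nothing below it, so W is the smallest.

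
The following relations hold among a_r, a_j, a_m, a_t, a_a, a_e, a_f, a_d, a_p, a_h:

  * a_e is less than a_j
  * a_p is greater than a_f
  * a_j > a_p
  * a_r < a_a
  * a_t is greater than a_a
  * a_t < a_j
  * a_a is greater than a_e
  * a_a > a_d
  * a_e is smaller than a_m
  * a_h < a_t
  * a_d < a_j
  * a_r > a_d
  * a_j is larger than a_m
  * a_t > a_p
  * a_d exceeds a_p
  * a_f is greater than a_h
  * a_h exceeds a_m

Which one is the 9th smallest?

a_t

Chaining the given pairs: a_e < a_m < a_h < a_f < a_p < a_d < a_r < a_a < a_t < a_j.
The 9th smallest is a_t.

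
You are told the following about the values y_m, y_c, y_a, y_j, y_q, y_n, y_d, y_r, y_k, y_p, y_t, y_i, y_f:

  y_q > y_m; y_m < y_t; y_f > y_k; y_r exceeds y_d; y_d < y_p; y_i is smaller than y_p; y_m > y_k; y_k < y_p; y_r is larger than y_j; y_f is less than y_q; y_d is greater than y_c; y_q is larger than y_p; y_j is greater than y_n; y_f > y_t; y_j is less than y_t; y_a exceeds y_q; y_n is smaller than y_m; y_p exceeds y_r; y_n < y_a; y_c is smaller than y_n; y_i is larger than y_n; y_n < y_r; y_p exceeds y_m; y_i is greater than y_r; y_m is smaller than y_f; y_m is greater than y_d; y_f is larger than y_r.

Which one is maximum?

y_a

Chaining downward from y_a: directly below it, y_n, y_q; then y_c, y_m, y_f, y_p; then y_k, y_d, y_r, y_t, y_i; then y_j.
That covers every other element, and nothing is given above y_a, so y_a is the maximum.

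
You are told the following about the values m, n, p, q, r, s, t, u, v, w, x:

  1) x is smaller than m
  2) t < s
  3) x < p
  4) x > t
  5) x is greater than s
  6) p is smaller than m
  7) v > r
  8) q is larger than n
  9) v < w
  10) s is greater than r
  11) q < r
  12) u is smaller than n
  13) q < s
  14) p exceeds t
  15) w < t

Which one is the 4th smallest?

r

The consecutive relations fix a unique order: u < n < q < r < v < w < t < s < x < p < m.
Counting 4 from the smallest end gives r.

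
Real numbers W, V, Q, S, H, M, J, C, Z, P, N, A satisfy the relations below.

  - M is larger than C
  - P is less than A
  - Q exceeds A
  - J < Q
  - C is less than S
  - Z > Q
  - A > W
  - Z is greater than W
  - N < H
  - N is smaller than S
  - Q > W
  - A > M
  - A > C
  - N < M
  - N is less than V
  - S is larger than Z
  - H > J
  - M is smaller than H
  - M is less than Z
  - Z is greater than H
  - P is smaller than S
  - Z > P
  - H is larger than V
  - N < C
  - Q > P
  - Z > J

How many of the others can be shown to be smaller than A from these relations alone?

5

The elements the relations force below A are N, W, C, M, P — no chain reaches any other.
That is 5.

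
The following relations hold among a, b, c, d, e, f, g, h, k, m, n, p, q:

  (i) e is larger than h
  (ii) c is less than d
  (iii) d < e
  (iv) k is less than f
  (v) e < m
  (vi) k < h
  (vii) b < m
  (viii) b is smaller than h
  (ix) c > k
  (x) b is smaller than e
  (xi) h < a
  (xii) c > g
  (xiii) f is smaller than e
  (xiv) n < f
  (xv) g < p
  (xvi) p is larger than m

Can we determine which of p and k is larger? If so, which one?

The relevant relations are k < h; h < e; e < m; m < p.
Chaining these gives k < h < e < m < p.
So p is larger.

p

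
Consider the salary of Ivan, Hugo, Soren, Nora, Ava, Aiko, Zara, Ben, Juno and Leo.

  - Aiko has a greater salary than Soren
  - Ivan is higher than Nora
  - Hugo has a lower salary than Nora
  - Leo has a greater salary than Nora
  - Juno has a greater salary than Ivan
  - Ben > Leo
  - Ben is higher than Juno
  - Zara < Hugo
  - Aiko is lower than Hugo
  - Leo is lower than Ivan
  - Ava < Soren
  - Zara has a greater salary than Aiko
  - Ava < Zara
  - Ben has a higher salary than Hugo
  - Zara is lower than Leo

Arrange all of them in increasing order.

Ava < Soren < Aiko < Zara < Hugo < Nora < Leo < Ivan < Juno < Ben

Nothing is placed below Ava, so it is least; from there Ava < Soren; Soren < Aiko; Aiko < Zara; Zara < Hugo; Hugo < Nora; Nora < Leo; Leo < Ivan; Ivan < Juno; Juno < Ben, each given directly.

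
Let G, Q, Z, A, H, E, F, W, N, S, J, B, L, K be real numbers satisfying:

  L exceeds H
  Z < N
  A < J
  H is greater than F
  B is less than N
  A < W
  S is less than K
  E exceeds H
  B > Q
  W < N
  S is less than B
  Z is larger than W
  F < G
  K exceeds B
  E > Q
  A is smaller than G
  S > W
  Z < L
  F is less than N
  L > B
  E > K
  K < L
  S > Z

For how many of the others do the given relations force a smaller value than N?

7

The elements the relations force below N are F, A, W, Z, Q, S, B — no chain reaches any other.
That is 7.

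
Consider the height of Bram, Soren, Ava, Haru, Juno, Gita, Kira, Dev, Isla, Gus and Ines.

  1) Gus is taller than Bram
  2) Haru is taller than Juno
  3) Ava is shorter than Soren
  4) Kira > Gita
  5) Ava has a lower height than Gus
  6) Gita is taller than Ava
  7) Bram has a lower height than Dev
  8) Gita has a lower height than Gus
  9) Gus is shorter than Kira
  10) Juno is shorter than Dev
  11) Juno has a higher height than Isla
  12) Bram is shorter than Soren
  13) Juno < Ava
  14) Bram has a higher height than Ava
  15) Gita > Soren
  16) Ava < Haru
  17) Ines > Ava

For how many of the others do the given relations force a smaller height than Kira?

7

Directly below Kira: Gita, Gus.
One step further: Ava, Bram, Soren (5 so far).
One step further: Juno (6 so far).
One step further: Isla (7 so far).
No other element is forced below Kira by the given relations, so the count is 7.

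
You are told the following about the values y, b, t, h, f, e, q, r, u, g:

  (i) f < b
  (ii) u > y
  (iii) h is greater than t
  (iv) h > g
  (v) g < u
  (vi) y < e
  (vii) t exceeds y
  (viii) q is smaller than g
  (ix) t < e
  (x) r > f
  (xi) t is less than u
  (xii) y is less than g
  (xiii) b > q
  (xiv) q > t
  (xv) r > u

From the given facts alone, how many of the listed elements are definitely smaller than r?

From r the given relations immediately reach f, u.
From those, y, t, g — 5 in total.
From those, q — 6 in total.
No other element is forced below r by the given relations, so the count is 6.

6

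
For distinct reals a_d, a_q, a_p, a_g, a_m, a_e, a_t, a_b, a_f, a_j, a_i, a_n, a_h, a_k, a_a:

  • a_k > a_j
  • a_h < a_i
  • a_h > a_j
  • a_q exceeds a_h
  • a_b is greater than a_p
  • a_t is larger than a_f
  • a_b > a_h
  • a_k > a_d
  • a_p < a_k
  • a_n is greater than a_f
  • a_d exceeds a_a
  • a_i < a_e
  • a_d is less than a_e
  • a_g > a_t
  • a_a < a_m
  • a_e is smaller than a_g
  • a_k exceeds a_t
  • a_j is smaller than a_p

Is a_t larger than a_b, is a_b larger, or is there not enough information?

undetermined

Following every chain through a_t: above a_t we get a_k, a_g; below a_t we get a_f.
a_b is not reached, and no chain runs the other way from a_b to a_t.
So the given relations leave the order of a_t and a_b undetermined.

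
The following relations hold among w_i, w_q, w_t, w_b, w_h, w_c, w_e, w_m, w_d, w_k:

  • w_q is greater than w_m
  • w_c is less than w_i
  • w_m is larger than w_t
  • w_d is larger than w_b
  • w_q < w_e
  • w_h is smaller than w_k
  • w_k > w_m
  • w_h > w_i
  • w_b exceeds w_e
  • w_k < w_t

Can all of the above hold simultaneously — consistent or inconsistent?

inconsistent

We have w_m < w_k stated directly, yet also w_k < w_t < w_m by chaining the others — so w_k < w_m. Contradiction.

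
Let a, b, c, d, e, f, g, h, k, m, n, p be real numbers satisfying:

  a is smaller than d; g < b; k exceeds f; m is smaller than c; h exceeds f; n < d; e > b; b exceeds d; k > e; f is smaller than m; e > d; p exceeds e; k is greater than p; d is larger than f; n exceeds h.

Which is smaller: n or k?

n

Following the relations from n: n < d < b < e < p < k.
So n < k; n is the smaller of the two.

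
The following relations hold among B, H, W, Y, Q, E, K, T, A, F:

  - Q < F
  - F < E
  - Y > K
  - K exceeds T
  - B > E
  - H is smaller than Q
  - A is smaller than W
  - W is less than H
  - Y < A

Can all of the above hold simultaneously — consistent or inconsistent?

The single ordering T < K < Y < A < W < H < Q < F < E < B satisfies every listed relation, so no contradiction arises.

consistent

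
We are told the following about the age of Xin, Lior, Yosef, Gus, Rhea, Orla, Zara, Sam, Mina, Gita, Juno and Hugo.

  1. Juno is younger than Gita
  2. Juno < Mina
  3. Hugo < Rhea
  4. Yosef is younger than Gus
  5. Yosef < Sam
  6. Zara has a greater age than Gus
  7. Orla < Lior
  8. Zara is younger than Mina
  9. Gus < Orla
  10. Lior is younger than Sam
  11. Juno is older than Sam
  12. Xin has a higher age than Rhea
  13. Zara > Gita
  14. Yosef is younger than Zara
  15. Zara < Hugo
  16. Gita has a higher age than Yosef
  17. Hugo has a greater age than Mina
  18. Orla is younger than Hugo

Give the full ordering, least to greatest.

The consecutive links are each given: Yosef < Gus; Gus < Orla; Orla < Lior; Lior < Sam; Sam < Juno; Juno < Gita; Gita < Zara; Zara < Mina; Mina < Hugo; Hugo < Rhea; Rhea < Xin.

Yosef < Gus < Orla < Lior < Sam < Juno < Gita < Zara < Mina < Hugo < Rhea < Xin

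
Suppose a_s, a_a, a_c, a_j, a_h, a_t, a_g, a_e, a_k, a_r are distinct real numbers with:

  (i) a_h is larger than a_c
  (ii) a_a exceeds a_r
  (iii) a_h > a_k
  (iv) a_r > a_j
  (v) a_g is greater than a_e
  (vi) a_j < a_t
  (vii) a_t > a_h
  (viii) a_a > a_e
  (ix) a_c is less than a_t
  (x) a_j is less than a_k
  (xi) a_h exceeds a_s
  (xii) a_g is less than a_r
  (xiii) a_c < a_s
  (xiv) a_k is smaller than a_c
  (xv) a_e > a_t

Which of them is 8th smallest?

a_g

Piecing the relations together gives one ordering: a_j < a_k < a_c < a_s < a_h < a_t < a_e < a_g < a_r < a_a.
Counting 8 from the smallest end gives a_g.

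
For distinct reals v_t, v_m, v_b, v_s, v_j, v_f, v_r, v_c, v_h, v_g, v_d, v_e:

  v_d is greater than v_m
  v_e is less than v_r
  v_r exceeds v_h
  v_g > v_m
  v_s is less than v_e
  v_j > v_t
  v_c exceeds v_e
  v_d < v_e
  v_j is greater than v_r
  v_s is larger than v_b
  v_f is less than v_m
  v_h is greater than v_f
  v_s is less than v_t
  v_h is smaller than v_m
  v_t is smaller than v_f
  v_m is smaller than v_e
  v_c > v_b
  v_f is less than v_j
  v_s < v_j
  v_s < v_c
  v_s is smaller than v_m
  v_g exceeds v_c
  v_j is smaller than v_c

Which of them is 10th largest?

The consecutive relations fix a unique order: v_b < v_s < v_t < v_f < v_h < v_m < v_d < v_e < v_r < v_j < v_c < v_g.
The 10th largest is v_t.

v_t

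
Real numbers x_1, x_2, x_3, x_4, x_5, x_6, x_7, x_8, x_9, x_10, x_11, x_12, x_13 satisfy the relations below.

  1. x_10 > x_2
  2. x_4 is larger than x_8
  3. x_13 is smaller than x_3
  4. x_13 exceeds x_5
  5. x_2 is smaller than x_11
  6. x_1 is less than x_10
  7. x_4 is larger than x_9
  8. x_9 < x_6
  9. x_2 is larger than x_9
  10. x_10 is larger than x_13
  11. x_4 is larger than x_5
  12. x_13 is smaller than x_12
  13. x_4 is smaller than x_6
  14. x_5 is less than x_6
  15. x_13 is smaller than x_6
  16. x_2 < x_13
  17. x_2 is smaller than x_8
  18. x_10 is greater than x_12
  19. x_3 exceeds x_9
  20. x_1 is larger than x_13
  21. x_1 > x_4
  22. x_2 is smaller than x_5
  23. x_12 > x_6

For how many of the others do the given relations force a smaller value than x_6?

6

Directly below x_6: x_9, x_5, x_4, x_13.
One step further: x_2, x_8 (6 so far).
Nothing else is reachable below x_6; 6 in all.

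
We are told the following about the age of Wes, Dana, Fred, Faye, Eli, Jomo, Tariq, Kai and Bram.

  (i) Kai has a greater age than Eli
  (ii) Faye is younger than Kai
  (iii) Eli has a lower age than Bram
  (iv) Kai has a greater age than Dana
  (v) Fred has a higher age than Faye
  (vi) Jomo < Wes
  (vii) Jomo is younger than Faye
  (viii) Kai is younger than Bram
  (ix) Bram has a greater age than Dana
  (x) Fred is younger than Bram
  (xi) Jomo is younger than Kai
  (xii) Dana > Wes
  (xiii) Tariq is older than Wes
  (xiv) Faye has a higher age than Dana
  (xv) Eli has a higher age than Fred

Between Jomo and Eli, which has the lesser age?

Jomo < Wes < Dana < Faye < Fred < Eli, by transitivity through Wes, Dana, Faye, Fred.
So Jomo < Eli; Jomo is the younger of the two.

Jomo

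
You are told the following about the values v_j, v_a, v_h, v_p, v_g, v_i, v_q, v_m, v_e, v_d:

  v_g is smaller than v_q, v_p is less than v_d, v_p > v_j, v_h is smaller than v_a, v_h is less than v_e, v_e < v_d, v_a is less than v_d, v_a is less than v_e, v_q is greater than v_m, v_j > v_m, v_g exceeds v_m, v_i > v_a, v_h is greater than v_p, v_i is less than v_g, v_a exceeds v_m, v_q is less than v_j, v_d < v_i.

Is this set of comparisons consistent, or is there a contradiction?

inconsistent

Chaining the given relations yields v_q < v_j < v_p < v_h < v_a < v_e < v_d < v_i < v_g, so v_q < v_g. But one relation states v_g < v_q. These cannot both hold.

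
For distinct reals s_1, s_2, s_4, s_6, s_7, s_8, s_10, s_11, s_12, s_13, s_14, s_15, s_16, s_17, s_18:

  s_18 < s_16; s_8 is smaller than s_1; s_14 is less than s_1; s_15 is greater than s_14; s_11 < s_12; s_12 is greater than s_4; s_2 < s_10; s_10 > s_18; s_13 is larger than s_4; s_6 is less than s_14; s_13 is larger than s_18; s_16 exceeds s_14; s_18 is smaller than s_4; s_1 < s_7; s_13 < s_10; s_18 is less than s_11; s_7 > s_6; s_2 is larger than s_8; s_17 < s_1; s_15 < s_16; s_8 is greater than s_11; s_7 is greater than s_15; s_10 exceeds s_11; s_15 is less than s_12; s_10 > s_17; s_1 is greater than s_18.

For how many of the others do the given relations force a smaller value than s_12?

Directly below s_12: s_15, s_11, s_4.
One step further: s_18, s_14 (5 so far).
One step further: s_6 (6 so far).
No other element is forced below s_12 by the given relations, so the count is 6.

6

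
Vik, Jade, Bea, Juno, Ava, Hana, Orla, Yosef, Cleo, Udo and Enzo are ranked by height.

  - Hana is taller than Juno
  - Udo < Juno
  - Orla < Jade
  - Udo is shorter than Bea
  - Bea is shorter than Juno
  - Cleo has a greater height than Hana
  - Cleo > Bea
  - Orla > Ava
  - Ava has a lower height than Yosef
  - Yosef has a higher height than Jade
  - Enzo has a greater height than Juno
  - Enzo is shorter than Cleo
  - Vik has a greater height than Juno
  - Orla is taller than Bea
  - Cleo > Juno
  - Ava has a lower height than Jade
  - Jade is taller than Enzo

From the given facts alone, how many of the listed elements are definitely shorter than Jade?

From Jade the given relations immediately reach Ava, Orla, Enzo.
From those, Bea, Juno — 5 in total.
From those, Udo — 6 in total.
No other element is forced below Jade by the given relations, so the count is 6.

6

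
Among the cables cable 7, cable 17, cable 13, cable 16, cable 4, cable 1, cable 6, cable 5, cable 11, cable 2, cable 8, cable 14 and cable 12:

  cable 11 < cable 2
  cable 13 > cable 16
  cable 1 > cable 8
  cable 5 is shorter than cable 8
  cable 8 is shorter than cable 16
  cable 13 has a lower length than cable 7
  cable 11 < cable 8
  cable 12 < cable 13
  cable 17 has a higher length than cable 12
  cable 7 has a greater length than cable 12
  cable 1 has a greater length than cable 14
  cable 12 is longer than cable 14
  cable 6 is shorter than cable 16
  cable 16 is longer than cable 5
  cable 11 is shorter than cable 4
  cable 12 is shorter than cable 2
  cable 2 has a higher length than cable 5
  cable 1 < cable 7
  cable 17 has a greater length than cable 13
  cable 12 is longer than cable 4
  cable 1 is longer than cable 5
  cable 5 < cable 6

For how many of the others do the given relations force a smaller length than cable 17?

9

From cable 17 the given relations immediately reach cable 12, cable 13.
From those, cable 14, cable 4, cable 16 — 5 in total.
From those, cable 11, cable 5, cable 8, cable 6 — 9 in total.
Nothing else is reachable below cable 17; 9 in all.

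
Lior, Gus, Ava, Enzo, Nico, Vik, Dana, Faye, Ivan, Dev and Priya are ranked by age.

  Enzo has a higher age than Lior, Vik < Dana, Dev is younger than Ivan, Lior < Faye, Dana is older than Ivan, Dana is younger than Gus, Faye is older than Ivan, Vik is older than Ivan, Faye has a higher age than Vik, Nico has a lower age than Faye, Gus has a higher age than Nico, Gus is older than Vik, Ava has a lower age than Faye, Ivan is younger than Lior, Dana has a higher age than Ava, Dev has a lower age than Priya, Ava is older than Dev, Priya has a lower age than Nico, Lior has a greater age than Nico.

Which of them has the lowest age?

Dev

Priya is not least since Dev < Priya; Ivan is not least since Dev < Ivan; Nico is not least since Priya < Nico; Ava is not least since Dev < Ava; Vik is not least since Ivan < Vik; Lior is not least since Nico < Lior; Dana is not least since Vik < Dana; Gus is not least since Nico < Gus; Enzo is not least since Lior < Enzo; Faye is not least since Nico < Faye.
Only Dev has nothing below it, so Dev is the lowest age.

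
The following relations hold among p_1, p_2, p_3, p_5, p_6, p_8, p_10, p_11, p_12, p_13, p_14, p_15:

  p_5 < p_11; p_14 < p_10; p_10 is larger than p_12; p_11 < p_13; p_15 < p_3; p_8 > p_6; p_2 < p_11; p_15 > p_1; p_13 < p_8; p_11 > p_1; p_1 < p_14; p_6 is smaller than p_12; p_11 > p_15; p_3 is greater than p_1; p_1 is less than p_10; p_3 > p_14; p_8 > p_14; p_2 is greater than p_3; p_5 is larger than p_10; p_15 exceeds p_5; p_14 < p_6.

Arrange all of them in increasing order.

p_1 < p_14 < p_6 < p_12 < p_10 < p_5 < p_15 < p_3 < p_2 < p_11 < p_13 < p_8

Nothing is placed below p_1, so it is least; from there p_1 < p_14; p_14 < p_6; p_6 < p_12; p_12 < p_10; p_10 < p_5; p_5 < p_15; p_15 < p_3; p_3 < p_2; p_2 < p_11; p_11 < p_13; p_13 < p_8, each given directly.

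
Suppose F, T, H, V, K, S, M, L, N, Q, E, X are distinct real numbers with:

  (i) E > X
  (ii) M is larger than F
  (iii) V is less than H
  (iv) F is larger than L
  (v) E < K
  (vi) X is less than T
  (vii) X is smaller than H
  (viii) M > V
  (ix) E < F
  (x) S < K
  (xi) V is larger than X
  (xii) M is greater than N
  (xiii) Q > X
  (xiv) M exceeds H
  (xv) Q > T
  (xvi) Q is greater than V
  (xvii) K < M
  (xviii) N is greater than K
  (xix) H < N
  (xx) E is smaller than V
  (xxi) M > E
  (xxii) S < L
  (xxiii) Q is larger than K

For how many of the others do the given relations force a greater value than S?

6

Directly above S: K, L.
One step further: Q, N, F, M (6 so far).
Nothing else is reachable above S; 6 in all.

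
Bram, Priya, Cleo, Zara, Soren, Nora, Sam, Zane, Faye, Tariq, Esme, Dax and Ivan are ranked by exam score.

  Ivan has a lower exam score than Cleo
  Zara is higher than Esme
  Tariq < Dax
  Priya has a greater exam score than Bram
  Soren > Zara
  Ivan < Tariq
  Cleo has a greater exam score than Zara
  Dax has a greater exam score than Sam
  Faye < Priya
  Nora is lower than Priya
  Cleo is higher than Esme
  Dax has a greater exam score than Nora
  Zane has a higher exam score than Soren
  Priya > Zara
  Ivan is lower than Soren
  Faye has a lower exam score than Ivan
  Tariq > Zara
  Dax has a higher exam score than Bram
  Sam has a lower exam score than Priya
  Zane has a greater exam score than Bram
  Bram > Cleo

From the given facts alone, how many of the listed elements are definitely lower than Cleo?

The elements the relations force below Cleo are Esme, Faye, Zara, Ivan — no chain reaches any other.
That is 4.

4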